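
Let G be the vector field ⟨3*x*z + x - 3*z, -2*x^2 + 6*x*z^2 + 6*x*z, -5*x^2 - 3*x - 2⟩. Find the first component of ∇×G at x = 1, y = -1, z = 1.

-18

(∇×G)_1 = ∂G₃/∂y − ∂G₂/∂z
= 0 − (12*x*z + 6*x)
= -12*x*z - 6*x
At (1, -1, 1): -18.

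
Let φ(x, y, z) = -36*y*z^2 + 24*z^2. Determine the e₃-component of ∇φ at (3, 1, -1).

(∇φ)_3 = ∂φ/∂z = -72*y*z + 48*z
At (3, 1, -1): 24.

24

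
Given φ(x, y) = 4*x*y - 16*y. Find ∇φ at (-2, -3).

(-12, -24)

∂φ/∂x = 4*y
∂φ/∂y = 4*x - 16
∇φ = (4*y, 4*x - 16)
At (-2, -3): (-12, -24).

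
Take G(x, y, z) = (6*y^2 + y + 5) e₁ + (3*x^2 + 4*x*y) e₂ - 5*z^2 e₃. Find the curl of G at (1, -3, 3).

(0, 0, 29)

(∇×G)₁ = ∂G₃/∂y − ∂G₂/∂z = 0
(∇×G)₂ = ∂G₁/∂z − ∂G₃/∂x = 0
(∇×G)₃ = ∂G₂/∂x − ∂G₁/∂y = 6*x - 8*y - 1
∇×G = (0, 0, 6*x - 8*y - 1)
At (1, -3, 3): (0, 0, 29).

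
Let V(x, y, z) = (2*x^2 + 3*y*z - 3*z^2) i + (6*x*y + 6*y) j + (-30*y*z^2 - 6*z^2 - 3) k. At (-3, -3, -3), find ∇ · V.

-528

∂V₁/∂x = 4*x
∂V₂/∂y = 6*x + 6
∂V₃/∂z = -60*y*z - 12*z
∇·V = 10*x - 60*y*z - 12*z + 6
At (-3, -3, -3): -528.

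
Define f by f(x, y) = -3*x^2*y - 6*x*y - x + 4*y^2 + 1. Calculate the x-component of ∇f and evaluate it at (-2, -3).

-19

(∇f)_1 = ∂f/∂x = -6*x*y - 6*y - 1
At (-2, -3): -19.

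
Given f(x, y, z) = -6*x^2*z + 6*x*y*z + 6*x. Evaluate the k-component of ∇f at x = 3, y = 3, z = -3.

(∇f)_3 = ∂f/∂z = -6*x^2 + 6*x*y
At (3, 3, -3): 0.

0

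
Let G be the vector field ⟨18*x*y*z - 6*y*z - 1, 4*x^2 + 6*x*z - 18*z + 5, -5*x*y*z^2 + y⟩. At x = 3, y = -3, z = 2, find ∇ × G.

(∇×G)₁ = ∂G₃/∂y − ∂G₂/∂z = -5*x*z^2 - 6*x + 19
(∇×G)₂ = ∂G₁/∂z − ∂G₃/∂x = 18*x*y + 5*y*z^2 - 6*y
(∇×G)₃ = ∂G₂/∂x − ∂G₁/∂y = -18*x*z + 8*x + 12*z
∇×G = (-5*x*z^2 - 6*x + 19, 18*x*y + 5*y*z^2 - 6*y, -18*x*z + 8*x + 12*z)
At (3, -3, 2): (-59, -204, -60).

(-59, -204, -60)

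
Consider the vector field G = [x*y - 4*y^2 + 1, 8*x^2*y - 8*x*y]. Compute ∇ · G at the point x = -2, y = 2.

50

∂G₁/∂x = y
∂G₂/∂y = 8*x^2 - 8*x
∇·G = 8*x^2 - 8*x + y
At (-2, 2): 50.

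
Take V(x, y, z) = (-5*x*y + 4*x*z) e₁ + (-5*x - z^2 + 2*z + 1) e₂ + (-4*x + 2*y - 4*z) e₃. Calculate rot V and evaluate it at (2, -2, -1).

(-2, 12, 5)

(∇×V)₁ = ∂V₃/∂y − ∂V₂/∂z = 2*z
(∇×V)₂ = ∂V₁/∂z − ∂V₃/∂x = 4*x + 4
(∇×V)₃ = ∂V₂/∂x − ∂V₁/∂y = 5*x - 5
∇×V = (2*z, 4*x + 4, 5*x - 5)
At (2, -2, -1): (-2, 12, 5).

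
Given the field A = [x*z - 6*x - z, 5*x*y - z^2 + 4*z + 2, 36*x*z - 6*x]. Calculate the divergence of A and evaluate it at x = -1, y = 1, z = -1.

-48

∂A₁/∂x = z - 6
∂A₂/∂y = 5*x
∂A₃/∂z = 36*x
∇·A = 41*x + z - 6
At (-1, 1, -1): -48.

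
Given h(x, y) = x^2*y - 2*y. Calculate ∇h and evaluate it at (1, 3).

(6, -1)

∂h/∂x = 2*x*y
∂h/∂y = x^2 - 2
∇h = (2*x*y, x^2 - 2)
At (1, 3): (6, -1).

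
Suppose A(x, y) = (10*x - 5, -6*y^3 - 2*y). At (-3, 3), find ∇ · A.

-154

∂A₁/∂x = 10
∂A₂/∂y = -18*y^2 - 2
∇·A = -18*y^2 + 8
At (-3, 3): -154.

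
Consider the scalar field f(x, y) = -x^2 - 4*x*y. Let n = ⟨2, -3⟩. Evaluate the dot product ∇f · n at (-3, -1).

∂f/∂x = -2*x - 4*y
∂f/∂y = -4*x
∇f at (-3, -1) = (10, 12)
∇f · n = (10)(2) + (12)(-3) = -16

-16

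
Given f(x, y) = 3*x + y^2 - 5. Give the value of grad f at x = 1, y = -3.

∂f/∂x = 3
∂f/∂y = 2*y
∇f = (3, 2*y)
At (1, -3): (3, -6).

(3, -6)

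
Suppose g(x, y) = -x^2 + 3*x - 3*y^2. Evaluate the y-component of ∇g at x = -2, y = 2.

-12

(∇g)_2 = ∂g/∂y = -6*y
At (-2, 2): -12.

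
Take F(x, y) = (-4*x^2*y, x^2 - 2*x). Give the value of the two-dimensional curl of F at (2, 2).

∂F₂/∂x = 2*x - 2
∂F₁/∂y = -4*x^2
Scalar curl = 4*x^2 + 2*x - 2
At (2, 2): 18.

18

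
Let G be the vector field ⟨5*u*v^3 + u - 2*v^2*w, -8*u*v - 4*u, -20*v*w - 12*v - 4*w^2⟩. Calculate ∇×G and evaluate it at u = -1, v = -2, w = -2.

(∇×G)₁ = ∂G₃/∂v − ∂G₂/∂w = -20*w - 12
(∇×G)₂ = ∂G₁/∂w − ∂G₃/∂u = -2*v^2
(∇×G)₃ = ∂G₂/∂u − ∂G₁/∂v = -15*u*v^2 + 4*v*w - 8*v - 4
∇×G = (-20*w - 12, -2*v^2, -15*u*v^2 + 4*v*w - 8*v - 4)
At (-1, -2, -2): (28, -8, 88).

(28, -8, 88)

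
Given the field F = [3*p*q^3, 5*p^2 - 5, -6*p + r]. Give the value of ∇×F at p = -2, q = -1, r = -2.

(∇×F)₁ = ∂F₃/∂q − ∂F₂/∂r = 0
(∇×F)₂ = ∂F₁/∂r − ∂F₃/∂p = 6
(∇×F)₃ = ∂F₂/∂p − ∂F₁/∂q = -9*p*q^2 + 10*p
∇×F = (0, 6, -9*p*q^2 + 10*p)
At (-2, -1, -2): (0, 6, -2).

(0, 6, -2)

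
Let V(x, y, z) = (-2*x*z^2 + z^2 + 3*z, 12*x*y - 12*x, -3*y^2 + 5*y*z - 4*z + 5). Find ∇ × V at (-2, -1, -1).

(1, -7, -24)

(∇×V)₁ = ∂V₃/∂y − ∂V₂/∂z = -6*y + 5*z
(∇×V)₂ = ∂V₁/∂z − ∂V₃/∂x = -4*x*z + 2*z + 3
(∇×V)₃ = ∂V₂/∂x − ∂V₁/∂y = 12*y - 12
∇×V = (-6*y + 5*z, -4*x*z + 2*z + 3, 12*y - 12)
At (-2, -1, -1): (1, -7, -24).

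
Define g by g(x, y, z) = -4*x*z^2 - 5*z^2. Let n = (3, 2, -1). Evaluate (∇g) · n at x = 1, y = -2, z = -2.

∂g/∂x = -4*z^2
∂g/∂y = 0
∂g/∂z = -8*x*z - 10*z
∇g at (1, -2, -2) = (-16, 0, 36)
∇g · n = (-16)(3) + (0)(2) + (36)(-1) = -84

-84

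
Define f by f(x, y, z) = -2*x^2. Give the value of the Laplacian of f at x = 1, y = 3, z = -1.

∂²f/∂x² = -4
∂²f/∂y² = 0
∂²f/∂z² = 0
∇²f = -4
At (1, 3, -1): -4.

-4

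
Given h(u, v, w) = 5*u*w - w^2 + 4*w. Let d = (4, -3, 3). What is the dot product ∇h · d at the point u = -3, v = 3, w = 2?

∂h/∂u = 5*w
∂h/∂v = 0
∂h/∂w = 5*u - 2*w + 4
∇h at (-3, 3, 2) = (10, 0, -15)
∇h · d = (10)(4) + (0)(-3) + (-15)(3) = -5

-5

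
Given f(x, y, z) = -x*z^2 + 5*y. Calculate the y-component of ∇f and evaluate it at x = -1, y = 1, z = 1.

(∇f)_2 = ∂f/∂y = 5
At (-1, 1, 1): 5.

5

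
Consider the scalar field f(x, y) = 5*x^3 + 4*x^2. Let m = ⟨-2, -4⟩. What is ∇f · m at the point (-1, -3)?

∂f/∂x = 15*x^2 + 8*x
∂f/∂y = 0
∇f at (-1, -3) = (7, 0)
∇f · m = (7)(-2) + (0)(-4) = -14

-14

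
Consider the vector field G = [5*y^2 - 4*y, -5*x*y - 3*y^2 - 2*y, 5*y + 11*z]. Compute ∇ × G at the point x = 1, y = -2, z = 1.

(5, 0, 34)

(∇×G)₁ = ∂G₃/∂y − ∂G₂/∂z = 5
(∇×G)₂ = ∂G₁/∂z − ∂G₃/∂x = 0
(∇×G)₃ = ∂G₂/∂x − ∂G₁/∂y = -15*y + 4
∇×G = (5, 0, -15*y + 4)
At (1, -2, 1): (5, 0, 34).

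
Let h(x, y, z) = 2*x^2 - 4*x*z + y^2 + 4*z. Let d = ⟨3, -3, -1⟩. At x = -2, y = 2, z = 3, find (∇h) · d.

∂h/∂x = 4*x - 4*z
∂h/∂y = 2*y
∂h/∂z = -4*x + 4
∇h at (-2, 2, 3) = (-20, 4, 12)
∇h · d = (-20)(3) + (4)(-3) + (12)(-1) = -84

-84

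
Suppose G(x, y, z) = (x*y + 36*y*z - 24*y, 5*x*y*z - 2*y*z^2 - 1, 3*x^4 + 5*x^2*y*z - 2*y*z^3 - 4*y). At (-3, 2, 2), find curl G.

(∇×G)₁ = ∂G₃/∂y − ∂G₂/∂z = 5*x^2*z - 5*x*y + 4*y*z - 2*z^3 - 4
(∇×G)₂ = ∂G₁/∂z − ∂G₃/∂x = -12*x^3 - 10*x*y*z + 36*y
(∇×G)₃ = ∂G₂/∂x − ∂G₁/∂y = -x + 5*y*z - 36*z + 24
∇×G = (5*x^2*z - 5*x*y + 4*y*z - 2*z^3 - 4, -12*x^3 - 10*x*y*z + 36*y, -x + 5*y*z - 36*z + 24)
At (-3, 2, 2): (116, 516, -25).

(116, 516, -25)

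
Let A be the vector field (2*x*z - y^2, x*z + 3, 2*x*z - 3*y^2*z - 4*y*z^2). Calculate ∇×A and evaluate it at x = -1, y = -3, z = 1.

(15, -4, -5)

(∇×A)₁ = ∂A₃/∂y − ∂A₂/∂z = -x - 6*y*z - 4*z^2
(∇×A)₂ = ∂A₁/∂z − ∂A₃/∂x = 2*x - 2*z
(∇×A)₃ = ∂A₂/∂x − ∂A₁/∂y = 2*y + z
∇×A = (-x - 6*y*z - 4*z^2, 2*x - 2*z, 2*y + z)
At (-1, -3, 1): (15, -4, -5).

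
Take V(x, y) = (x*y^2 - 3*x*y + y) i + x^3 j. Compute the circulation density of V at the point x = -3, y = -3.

∂V₂/∂x = 3*x^2
∂V₁/∂y = 2*x*y - 3*x + 1
Scalar curl = 3*x^2 - 2*x*y + 3*x - 1
At (-3, -3): -1.

-1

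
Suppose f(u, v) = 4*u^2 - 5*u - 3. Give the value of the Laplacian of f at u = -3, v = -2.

8

∂²f/∂u² = 8
∂²f/∂v² = 0
∇²f = 8
At (-3, -2): 8.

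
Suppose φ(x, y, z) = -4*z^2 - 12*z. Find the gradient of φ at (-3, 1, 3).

(0, 0, -36)

∂φ/∂x = 0
∂φ/∂y = 0
∂φ/∂z = -8*z - 12
∇φ = (0, 0, -8*z - 12)
At (-3, 1, 3): (0, 0, -36).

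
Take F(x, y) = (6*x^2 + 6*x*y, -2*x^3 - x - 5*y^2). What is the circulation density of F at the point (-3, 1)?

∂F₂/∂x = -6*x^2 - 1
∂F₁/∂y = 6*x
Scalar curl = -6*x^2 - 6*x - 1
At (-3, 1): -37.

-37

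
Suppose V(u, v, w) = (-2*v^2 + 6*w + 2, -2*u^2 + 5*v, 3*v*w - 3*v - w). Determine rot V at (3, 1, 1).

(∇×V)₁ = ∂V₃/∂v − ∂V₂/∂w = 3*w - 3
(∇×V)₂ = ∂V₁/∂w − ∂V₃/∂u = 6
(∇×V)₃ = ∂V₂/∂u − ∂V₁/∂v = -4*u + 4*v
∇×V = (3*w - 3, 6, -4*u + 4*v)
At (3, 1, 1): (0, 6, -8).

(0, 6, -8)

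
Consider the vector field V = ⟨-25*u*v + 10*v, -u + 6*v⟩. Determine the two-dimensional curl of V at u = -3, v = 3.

-86

∂V₂/∂u = -1
∂V₁/∂v = -25*u + 10
Scalar curl = 25*u - 11
At (-3, 3): -86.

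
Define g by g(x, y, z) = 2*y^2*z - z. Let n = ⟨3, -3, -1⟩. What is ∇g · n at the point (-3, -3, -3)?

-125

∂g/∂x = 0
∂g/∂y = 4*y*z
∂g/∂z = 2*y^2 - 1
∇g at (-3, -3, -3) = (0, 36, 17)
∇g · n = (0)(3) + (36)(-3) + (17)(-1) = -125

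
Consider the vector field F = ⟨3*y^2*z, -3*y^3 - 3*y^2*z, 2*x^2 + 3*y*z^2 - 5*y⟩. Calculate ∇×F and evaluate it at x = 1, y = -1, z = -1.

(1, -1, -6)

(∇×F)₁ = ∂F₃/∂y − ∂F₂/∂z = 3*y^2 + 3*z^2 - 5
(∇×F)₂ = ∂F₁/∂z − ∂F₃/∂x = -4*x + 3*y^2
(∇×F)₃ = ∂F₂/∂x − ∂F₁/∂y = -6*y*z
∇×F = (3*y^2 + 3*z^2 - 5, -4*x + 3*y^2, -6*y*z)
At (1, -1, -1): (1, -1, -6).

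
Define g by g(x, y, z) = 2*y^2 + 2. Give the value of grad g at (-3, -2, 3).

∂g/∂x = 0
∂g/∂y = 4*y
∂g/∂z = 0
∇g = (0, 4*y, 0)
At (-3, -2, 3): (0, -8, 0).

(0, -8, 0)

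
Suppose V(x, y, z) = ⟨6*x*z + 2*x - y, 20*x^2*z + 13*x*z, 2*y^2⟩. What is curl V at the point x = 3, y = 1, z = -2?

(∇×V)₁ = ∂V₃/∂y − ∂V₂/∂z = -20*x^2 - 13*x + 4*y
(∇×V)₂ = ∂V₁/∂z − ∂V₃/∂x = 6*x
(∇×V)₃ = ∂V₂/∂x − ∂V₁/∂y = 40*x*z + 13*z + 1
∇×V = (-20*x^2 - 13*x + 4*y, 6*x, 40*x*z + 13*z + 1)
At (3, 1, -2): (-215, 18, -265).

(-215, 18, -265)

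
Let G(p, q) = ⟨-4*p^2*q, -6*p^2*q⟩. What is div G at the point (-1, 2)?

∂G₁/∂p = -8*p*q
∂G₂/∂q = -6*p^2
∇·G = -6*p^2 - 8*p*q
At (-1, 2): 10.

10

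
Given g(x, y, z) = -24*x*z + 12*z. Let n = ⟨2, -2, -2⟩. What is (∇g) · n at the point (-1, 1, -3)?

72

∂g/∂x = -24*z
∂g/∂y = 0
∂g/∂z = -24*x + 12
∇g at (-1, 1, -3) = (72, 0, 36)
∇g · n = (72)(2) + (0)(-2) + (36)(-2) = 72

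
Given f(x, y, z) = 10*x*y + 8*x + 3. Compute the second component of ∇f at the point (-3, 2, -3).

(∇f)_2 = ∂f/∂y = 10*x
At (-3, 2, -3): -30.

-30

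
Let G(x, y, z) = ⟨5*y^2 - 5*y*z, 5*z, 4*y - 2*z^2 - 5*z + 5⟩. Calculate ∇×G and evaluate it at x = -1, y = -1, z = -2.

(-1, 5, 0)

(∇×G)₁ = ∂G₃/∂y − ∂G₂/∂z = -1
(∇×G)₂ = ∂G₁/∂z − ∂G₃/∂x = -5*y
(∇×G)₃ = ∂G₂/∂x − ∂G₁/∂y = -10*y + 5*z
∇×G = (-1, -5*y, -10*y + 5*z)
At (-1, -1, -2): (-1, 5, 0).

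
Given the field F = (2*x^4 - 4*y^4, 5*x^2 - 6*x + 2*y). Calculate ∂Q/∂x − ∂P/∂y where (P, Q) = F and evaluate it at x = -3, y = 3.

∂F₂/∂x = 10*x - 6
∂F₁/∂y = -16*y^3
Scalar curl = 10*x + 16*y^3 - 6
At (-3, 3): 396.

396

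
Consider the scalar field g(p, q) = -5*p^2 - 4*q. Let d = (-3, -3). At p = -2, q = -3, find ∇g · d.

∂g/∂p = -10*p
∂g/∂q = -4
∇g at (-2, -3) = (20, -4)
∇g · d = (20)(-3) + (-4)(-3) = -48

-48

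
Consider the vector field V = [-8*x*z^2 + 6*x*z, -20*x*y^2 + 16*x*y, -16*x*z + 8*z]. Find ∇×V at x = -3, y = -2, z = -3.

(0, -210, -112)

(∇×V)₁ = ∂V₃/∂y − ∂V₂/∂z = 0
(∇×V)₂ = ∂V₁/∂z − ∂V₃/∂x = -16*x*z + 6*x + 16*z
(∇×V)₃ = ∂V₂/∂x − ∂V₁/∂y = -20*y^2 + 16*y
∇×V = (0, -16*x*z + 6*x + 16*z, -20*y^2 + 16*y)
At (-3, -2, -3): (0, -210, -112).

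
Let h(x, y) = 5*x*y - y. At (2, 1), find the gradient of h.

∂h/∂x = 5*y
∂h/∂y = 5*x - 1
∇h = (5*y, 5*x - 1)
At (2, 1): (5, 9).

(5, 9)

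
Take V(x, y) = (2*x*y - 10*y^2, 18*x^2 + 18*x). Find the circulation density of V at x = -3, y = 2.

-44

∂V₂/∂x = 36*x + 18
∂V₁/∂y = 2*x - 20*y
Scalar curl = 34*x + 20*y + 18
At (-3, 2): -44.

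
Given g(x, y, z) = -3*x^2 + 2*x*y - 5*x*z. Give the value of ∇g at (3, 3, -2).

(-2, 6, -15)

∂g/∂x = -6*x + 2*y - 5*z
∂g/∂y = 2*x
∂g/∂z = -5*x
∇g = (-6*x + 2*y - 5*z, 2*x, -5*x)
At (3, 3, -2): (-2, 6, -15).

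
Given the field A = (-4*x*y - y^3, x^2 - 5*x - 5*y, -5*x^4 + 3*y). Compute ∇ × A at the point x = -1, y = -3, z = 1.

(3, -20, 16)

(∇×A)₁ = ∂A₃/∂y − ∂A₂/∂z = 3
(∇×A)₂ = ∂A₁/∂z − ∂A₃/∂x = 20*x^3
(∇×A)₃ = ∂A₂/∂x − ∂A₁/∂y = 6*x + 3*y^2 - 5
∇×A = (3, 20*x^3, 6*x + 3*y^2 - 5)
At (-1, -3, 1): (3, -20, 16).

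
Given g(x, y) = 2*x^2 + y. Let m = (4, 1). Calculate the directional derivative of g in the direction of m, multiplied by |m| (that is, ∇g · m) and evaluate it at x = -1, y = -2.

∂g/∂x = 4*x
∂g/∂y = 1
∇g at (-1, -2) = (-4, 1)
∇g · m = (-4)(4) + (1)(1) = -15

-15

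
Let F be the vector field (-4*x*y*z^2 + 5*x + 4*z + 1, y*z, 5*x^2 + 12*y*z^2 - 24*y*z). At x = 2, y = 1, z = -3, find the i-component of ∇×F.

(∇×F)_1 = ∂F₃/∂y − ∂F₂/∂z
= 12*z^2 - 24*z − (y)
= -y + 12*z^2 - 24*z
At (2, 1, -3): 179.

179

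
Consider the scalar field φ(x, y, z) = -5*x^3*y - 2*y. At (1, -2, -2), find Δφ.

∂²φ/∂x² = -30*x*y
∂²φ/∂y² = 0
∂²φ/∂z² = 0
∇²φ = -30*x*y
At (1, -2, -2): 60.

60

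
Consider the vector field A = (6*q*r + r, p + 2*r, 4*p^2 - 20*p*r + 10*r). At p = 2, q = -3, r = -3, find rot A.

(∇×A)₁ = ∂A₃/∂q − ∂A₂/∂r = -2
(∇×A)₂ = ∂A₁/∂r − ∂A₃/∂p = -8*p + 6*q + 20*r + 1
(∇×A)₃ = ∂A₂/∂p − ∂A₁/∂q = -6*r + 1
∇×A = (-2, -8*p + 6*q + 20*r + 1, -6*r + 1)
At (2, -3, -3): (-2, -93, 19).

(-2, -93, 19)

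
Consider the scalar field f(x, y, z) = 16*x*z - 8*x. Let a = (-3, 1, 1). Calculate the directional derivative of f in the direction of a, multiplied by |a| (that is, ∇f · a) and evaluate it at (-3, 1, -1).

24

∂f/∂x = 16*z - 8
∂f/∂y = 0
∂f/∂z = 16*x
∇f at (-3, 1, -1) = (-24, 0, -48)
∇f · a = (-24)(-3) + (0)(1) + (-48)(1) = 24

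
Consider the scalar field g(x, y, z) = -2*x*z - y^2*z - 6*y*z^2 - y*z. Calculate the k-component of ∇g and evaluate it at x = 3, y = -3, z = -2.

-84

(∇g)_3 = ∂g/∂z = -2*x - y^2 - 12*y*z - y
At (3, -3, -2): -84.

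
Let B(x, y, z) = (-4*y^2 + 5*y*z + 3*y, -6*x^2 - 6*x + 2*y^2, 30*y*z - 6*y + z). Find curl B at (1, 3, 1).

(24, 15, -2)

(∇×B)₁ = ∂B₃/∂y − ∂B₂/∂z = 30*z - 6
(∇×B)₂ = ∂B₁/∂z − ∂B₃/∂x = 5*y
(∇×B)₃ = ∂B₂/∂x − ∂B₁/∂y = -12*x + 8*y - 5*z - 9
∇×B = (30*z - 6, 5*y, -12*x + 8*y - 5*z - 9)
At (1, 3, 1): (24, 15, -2).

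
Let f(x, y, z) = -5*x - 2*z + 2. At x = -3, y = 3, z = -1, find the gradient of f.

∂f/∂x = -5
∂f/∂y = 0
∂f/∂z = -2
∇f = (-5, 0, -2)
At (-3, 3, -1): (-5, 0, -2).

(-5, 0, -2)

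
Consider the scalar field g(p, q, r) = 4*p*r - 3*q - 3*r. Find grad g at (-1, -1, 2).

(8, -3, -7)

∂g/∂p = 4*r
∂g/∂q = -3
∂g/∂r = 4*p - 3
∇g = (4*r, -3, 4*p - 3)
At (-1, -1, 2): (8, -3, -7).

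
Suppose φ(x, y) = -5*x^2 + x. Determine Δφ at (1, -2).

∂²φ/∂x² = -10
∂²φ/∂y² = 0
∇²φ = -10
At (1, -2): -10.

-10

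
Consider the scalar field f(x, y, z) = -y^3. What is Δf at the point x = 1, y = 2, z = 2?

-12

∂²f/∂x² = 0
∂²f/∂y² = -6*y
∂²f/∂z² = 0
∇²f = -6*y
At (1, 2, 2): -12.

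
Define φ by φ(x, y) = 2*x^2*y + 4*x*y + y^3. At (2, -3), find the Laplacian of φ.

-30

∂²φ/∂x² = 4*y
∂²φ/∂y² = 6*y
∇²φ = 10*y
At (2, -3): -30.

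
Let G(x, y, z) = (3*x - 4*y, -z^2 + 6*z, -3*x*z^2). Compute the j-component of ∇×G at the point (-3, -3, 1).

3

(∇×G)_2 = ∂G₁/∂z − ∂G₃/∂x
= 0 − (-3*z^2)
= 3*z^2
At (-3, -3, 1): 3.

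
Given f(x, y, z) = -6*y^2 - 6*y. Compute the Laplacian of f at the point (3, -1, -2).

-12

∂²f/∂x² = 0
∂²f/∂y² = -12
∂²f/∂z² = 0
∇²f = -12
At (3, -1, -2): -12.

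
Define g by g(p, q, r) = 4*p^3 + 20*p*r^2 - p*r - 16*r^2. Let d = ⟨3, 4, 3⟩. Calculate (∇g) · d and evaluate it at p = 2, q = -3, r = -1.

∂g/∂p = 12*p^2 + 20*r^2 - r
∂g/∂q = 0
∂g/∂r = 40*p*r - p - 32*r
∇g at (2, -3, -1) = (69, 0, -50)
∇g · d = (69)(3) + (0)(4) + (-50)(3) = 57

57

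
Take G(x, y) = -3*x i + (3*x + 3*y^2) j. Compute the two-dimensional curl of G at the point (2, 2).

3

∂G₂/∂x = 3
∂G₁/∂y = 0
Scalar curl = 3
At (2, 2): 3.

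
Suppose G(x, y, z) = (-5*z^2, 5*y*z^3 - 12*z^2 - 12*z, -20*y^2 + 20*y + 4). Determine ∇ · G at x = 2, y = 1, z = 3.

∂G₁/∂x = 0
∂G₂/∂y = 5*z^3
∂G₃/∂z = 0
∇·G = 5*z^3
At (2, 1, 3): 135.

135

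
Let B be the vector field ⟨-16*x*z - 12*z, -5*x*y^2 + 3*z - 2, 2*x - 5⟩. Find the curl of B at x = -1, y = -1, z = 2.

(-3, 2, -5)

(∇×B)₁ = ∂B₃/∂y − ∂B₂/∂z = -3
(∇×B)₂ = ∂B₁/∂z − ∂B₃/∂x = -16*x - 14
(∇×B)₃ = ∂B₂/∂x − ∂B₁/∂y = -5*y^2
∇×B = (-3, -16*x - 14, -5*y^2)
At (-1, -1, 2): (-3, 2, -5).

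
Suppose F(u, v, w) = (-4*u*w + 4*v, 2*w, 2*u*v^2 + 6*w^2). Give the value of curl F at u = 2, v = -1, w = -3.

(∇×F)₁ = ∂F₃/∂v − ∂F₂/∂w = 4*u*v - 2
(∇×F)₂ = ∂F₁/∂w − ∂F₃/∂u = -4*u - 2*v^2
(∇×F)₃ = ∂F₂/∂u − ∂F₁/∂v = -4
∇×F = (4*u*v - 2, -4*u - 2*v^2, -4)
At (2, -1, -3): (-10, -10, -4).

(-10, -10, -4)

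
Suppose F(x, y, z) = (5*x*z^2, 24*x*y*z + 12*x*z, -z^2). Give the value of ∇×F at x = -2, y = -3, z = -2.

(-120, 40, 120)

(∇×F)₁ = ∂F₃/∂y − ∂F₂/∂z = -24*x*y - 12*x
(∇×F)₂ = ∂F₁/∂z − ∂F₃/∂x = 10*x*z
(∇×F)₃ = ∂F₂/∂x − ∂F₁/∂y = 24*y*z + 12*z
∇×F = (-24*x*y - 12*x, 10*x*z, 24*y*z + 12*z)
At (-2, -3, -2): (-120, 40, 120).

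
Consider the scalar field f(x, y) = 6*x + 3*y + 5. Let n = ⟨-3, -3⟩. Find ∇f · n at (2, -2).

∂f/∂x = 6
∂f/∂y = 3
∇f at (2, -2) = (6, 3)
∇f · n = (6)(-3) + (3)(-3) = -27

-27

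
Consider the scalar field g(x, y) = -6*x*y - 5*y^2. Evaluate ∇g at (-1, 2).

(-12, -14)

∂g/∂x = -6*y
∂g/∂y = -6*x - 10*y
∇g = (-6*y, -6*x - 10*y)
At (-1, 2): (-12, -14).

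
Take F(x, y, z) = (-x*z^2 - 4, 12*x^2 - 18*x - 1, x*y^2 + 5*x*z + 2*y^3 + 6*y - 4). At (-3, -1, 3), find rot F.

(∇×F)₁ = ∂F₃/∂y − ∂F₂/∂z = 2*x*y + 6*y^2 + 6
(∇×F)₂ = ∂F₁/∂z − ∂F₃/∂x = -2*x*z - y^2 - 5*z
(∇×F)₃ = ∂F₂/∂x − ∂F₁/∂y = 24*x - 18
∇×F = (2*x*y + 6*y^2 + 6, -2*x*z - y^2 - 5*z, 24*x - 18)
At (-3, -1, 3): (18, 2, -90).

(18, 2, -90)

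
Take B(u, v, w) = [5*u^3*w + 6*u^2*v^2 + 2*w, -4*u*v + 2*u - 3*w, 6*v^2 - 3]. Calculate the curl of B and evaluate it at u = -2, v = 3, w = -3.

(39, -38, -154)

(∇×B)₁ = ∂B₃/∂v − ∂B₂/∂w = 12*v + 3
(∇×B)₂ = ∂B₁/∂w − ∂B₃/∂u = 5*u^3 + 2
(∇×B)₃ = ∂B₂/∂u − ∂B₁/∂v = -12*u^2*v - 4*v + 2
∇×B = (12*v + 3, 5*u^3 + 2, -12*u^2*v - 4*v + 2)
At (-2, 3, -3): (39, -38, -154).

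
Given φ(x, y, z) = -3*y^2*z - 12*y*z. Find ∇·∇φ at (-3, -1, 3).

∂²φ/∂x² = 0
∂²φ/∂y² = -6*z
∂²φ/∂z² = 0
∇²φ = -6*z
At (-3, -1, 3): -18.

-18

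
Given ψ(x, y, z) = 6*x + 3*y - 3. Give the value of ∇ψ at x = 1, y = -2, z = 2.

∂ψ/∂x = 6
∂ψ/∂y = 3
∂ψ/∂z = 0
∇ψ = (6, 3, 0)
At (1, -2, 2): (6, 3, 0).

(6, 3, 0)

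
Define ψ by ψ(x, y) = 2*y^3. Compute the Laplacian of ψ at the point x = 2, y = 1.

12

∂²ψ/∂x² = 0
∂²ψ/∂y² = 12*y
∇²ψ = 12*y
At (2, 1): 12.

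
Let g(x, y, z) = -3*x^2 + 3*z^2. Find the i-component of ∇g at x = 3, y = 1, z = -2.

(∇g)_1 = ∂g/∂x = -6*x
At (3, 1, -2): -18.

-18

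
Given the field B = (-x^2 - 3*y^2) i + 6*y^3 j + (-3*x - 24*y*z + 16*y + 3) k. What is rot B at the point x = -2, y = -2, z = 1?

(∇×B)₁ = ∂B₃/∂y − ∂B₂/∂z = -24*z + 16
(∇×B)₂ = ∂B₁/∂z − ∂B₃/∂x = 3
(∇×B)₃ = ∂B₂/∂x − ∂B₁/∂y = 6*y
∇×B = (-24*z + 16, 3, 6*y)
At (-2, -2, 1): (-8, 3, -12).

(-8, 3, -12)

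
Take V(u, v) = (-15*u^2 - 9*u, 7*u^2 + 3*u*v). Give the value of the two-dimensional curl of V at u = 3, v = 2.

48

∂V₂/∂u = 14*u + 3*v
∂V₁/∂v = 0
Scalar curl = 14*u + 3*v
At (3, 2): 48.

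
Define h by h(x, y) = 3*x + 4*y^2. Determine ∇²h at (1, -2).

∂²h/∂x² = 0
∂²h/∂y² = 8
∇²h = 8
At (1, -2): 8.

8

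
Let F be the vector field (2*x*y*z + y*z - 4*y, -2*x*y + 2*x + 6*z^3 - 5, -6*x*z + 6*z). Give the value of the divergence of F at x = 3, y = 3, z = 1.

-12

∂F₁/∂x = 2*y*z
∂F₂/∂y = -2*x
∂F₃/∂z = -6*x + 6
∇·F = -8*x + 2*y*z + 6
At (3, 3, 1): -12.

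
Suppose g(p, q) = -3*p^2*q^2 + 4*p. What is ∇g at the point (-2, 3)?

∂g/∂p = -6*p*q^2 + 4
∂g/∂q = -6*p^2*q
∇g = (-6*p*q^2 + 4, -6*p^2*q)
At (-2, 3): (112, -72).

(112, -72)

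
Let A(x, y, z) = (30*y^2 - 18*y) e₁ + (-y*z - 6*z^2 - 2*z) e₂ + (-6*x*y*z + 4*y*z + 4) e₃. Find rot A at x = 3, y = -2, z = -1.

(∇×A)₁ = ∂A₃/∂y − ∂A₂/∂z = -6*x*z + y + 16*z + 2
(∇×A)₂ = ∂A₁/∂z − ∂A₃/∂x = 6*y*z
(∇×A)₃ = ∂A₂/∂x − ∂A₁/∂y = -60*y + 18
∇×A = (-6*x*z + y + 16*z + 2, 6*y*z, -60*y + 18)
At (3, -2, -1): (2, 12, 138).

(2, 12, 138)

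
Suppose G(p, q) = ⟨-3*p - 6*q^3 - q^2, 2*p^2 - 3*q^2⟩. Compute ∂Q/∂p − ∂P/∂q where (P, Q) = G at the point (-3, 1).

8

∂G₂/∂p = 4*p
∂G₁/∂q = -18*q^2 - 2*q
Scalar curl = 4*p + 18*q^2 + 2*q
At (-3, 1): 8.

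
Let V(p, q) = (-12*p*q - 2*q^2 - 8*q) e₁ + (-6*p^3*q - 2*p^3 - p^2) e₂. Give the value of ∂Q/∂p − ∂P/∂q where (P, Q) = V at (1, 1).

-2

∂V₂/∂p = -18*p^2*q - 6*p^2 - 2*p
∂V₁/∂q = -12*p - 4*q - 8
Scalar curl = -18*p^2*q - 6*p^2 + 10*p + 4*q + 8
At (1, 1): -2.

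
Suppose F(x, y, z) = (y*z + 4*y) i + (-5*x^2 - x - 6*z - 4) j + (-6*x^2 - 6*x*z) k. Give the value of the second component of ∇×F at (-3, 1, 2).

(∇×F)_2 = ∂F₁/∂z − ∂F₃/∂x
= y − (-12*x - 6*z)
= 12*x + y + 6*z
At (-3, 1, 2): -23.

-23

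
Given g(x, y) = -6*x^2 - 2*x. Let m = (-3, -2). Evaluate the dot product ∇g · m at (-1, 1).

∂g/∂x = -12*x - 2
∂g/∂y = 0
∇g at (-1, 1) = (10, 0)
∇g · m = (10)(-3) + (0)(-2) = -30

-30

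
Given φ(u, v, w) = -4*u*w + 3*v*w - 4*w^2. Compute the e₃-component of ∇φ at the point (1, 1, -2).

15

(∇φ)_3 = ∂φ/∂w = -4*u + 3*v - 8*w
At (1, 1, -2): 15.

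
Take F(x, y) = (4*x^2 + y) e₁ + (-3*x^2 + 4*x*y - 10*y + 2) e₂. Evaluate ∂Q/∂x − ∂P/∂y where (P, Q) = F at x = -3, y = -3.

∂F₂/∂x = -6*x + 4*y
∂F₁/∂y = 1
Scalar curl = -6*x + 4*y - 1
At (-3, -3): 5.

5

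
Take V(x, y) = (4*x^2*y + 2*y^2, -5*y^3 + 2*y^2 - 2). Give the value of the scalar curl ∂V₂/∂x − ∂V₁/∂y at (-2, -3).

∂V₂/∂x = 0
∂V₁/∂y = 4*x^2 + 4*y
Scalar curl = -4*x^2 - 4*y
At (-2, -3): -4.

-4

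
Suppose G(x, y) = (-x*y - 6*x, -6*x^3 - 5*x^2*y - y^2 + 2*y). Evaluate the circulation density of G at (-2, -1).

∂G₂/∂x = -18*x^2 - 10*x*y
∂G₁/∂y = -x
Scalar curl = -18*x^2 - 10*x*y + x
At (-2, -1): -94.

-94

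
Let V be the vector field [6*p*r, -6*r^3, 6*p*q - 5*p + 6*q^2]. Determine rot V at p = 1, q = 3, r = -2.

(∇×V)₁ = ∂V₃/∂q − ∂V₂/∂r = 6*p + 12*q + 18*r^2
(∇×V)₂ = ∂V₁/∂r − ∂V₃/∂p = 6*p - 6*q + 5
(∇×V)₃ = ∂V₂/∂p − ∂V₁/∂q = 0
∇×V = (6*p + 12*q + 18*r^2, 6*p - 6*q + 5, 0)
At (1, 3, -2): (114, -7, 0).

(114, -7, 0)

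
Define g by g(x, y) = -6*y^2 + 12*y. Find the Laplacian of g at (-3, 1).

-12

∂²g/∂x² = 0
∂²g/∂y² = -12
∇²g = -12
At (-3, 1): -12.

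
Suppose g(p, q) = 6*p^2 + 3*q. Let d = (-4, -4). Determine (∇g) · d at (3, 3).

∂g/∂p = 12*p
∂g/∂q = 3
∇g at (3, 3) = (36, 3)
∇g · d = (36)(-4) + (3)(-4) = -156

-156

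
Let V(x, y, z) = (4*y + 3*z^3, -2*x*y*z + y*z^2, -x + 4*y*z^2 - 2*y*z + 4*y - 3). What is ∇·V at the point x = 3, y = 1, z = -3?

∂V₁/∂x = 0
∂V₂/∂y = -2*x*z + z^2
∂V₃/∂z = 8*y*z - 2*y
∇·V = -2*x*z + 8*y*z - 2*y + z^2
At (3, 1, -3): 1.

1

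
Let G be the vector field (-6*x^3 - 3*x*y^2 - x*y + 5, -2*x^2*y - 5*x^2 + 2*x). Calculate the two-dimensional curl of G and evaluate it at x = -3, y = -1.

35

∂G₂/∂x = -4*x*y - 10*x + 2
∂G₁/∂y = -6*x*y - x
Scalar curl = 2*x*y - 9*x + 2
At (-3, -1): 35.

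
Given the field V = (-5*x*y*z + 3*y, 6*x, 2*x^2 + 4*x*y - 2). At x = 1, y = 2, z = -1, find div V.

10

∂V₁/∂x = -5*y*z
∂V₂/∂y = 0
∂V₃/∂z = 0
∇·V = -5*y*z
At (1, 2, -1): 10.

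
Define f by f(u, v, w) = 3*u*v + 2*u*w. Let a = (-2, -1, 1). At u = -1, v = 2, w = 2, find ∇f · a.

-19

∂f/∂u = 3*v + 2*w
∂f/∂v = 3*u
∂f/∂w = 2*u
∇f at (-1, 2, 2) = (10, -3, -2)
∇f · a = (10)(-2) + (-3)(-1) + (-2)(1) = -19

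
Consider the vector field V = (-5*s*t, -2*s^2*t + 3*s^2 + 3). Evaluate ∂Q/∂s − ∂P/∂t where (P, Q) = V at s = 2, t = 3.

-2

∂V₂/∂s = -4*s*t + 6*s
∂V₁/∂t = -5*s
Scalar curl = -4*s*t + 11*s
At (2, 3): -2.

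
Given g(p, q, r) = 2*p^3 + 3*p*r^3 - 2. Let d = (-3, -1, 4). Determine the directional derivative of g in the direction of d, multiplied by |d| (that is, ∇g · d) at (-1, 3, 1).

∂g/∂p = 6*p^2 + 3*r^3
∂g/∂q = 0
∂g/∂r = 9*p*r^2
∇g at (-1, 3, 1) = (9, 0, -9)
∇g · d = (9)(-3) + (0)(-1) + (-9)(4) = -63

-63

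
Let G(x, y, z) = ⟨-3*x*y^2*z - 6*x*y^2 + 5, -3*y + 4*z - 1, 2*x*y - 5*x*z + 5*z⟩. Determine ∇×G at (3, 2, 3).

(2, -25, 180)

(∇×G)₁ = ∂G₃/∂y − ∂G₂/∂z = 2*x - 4
(∇×G)₂ = ∂G₁/∂z − ∂G₃/∂x = -3*x*y^2 - 2*y + 5*z
(∇×G)₃ = ∂G₂/∂x − ∂G₁/∂y = 6*x*y*z + 12*x*y
∇×G = (2*x - 4, -3*x*y^2 - 2*y + 5*z, 6*x*y*z + 12*x*y)
At (3, 2, 3): (2, -25, 180).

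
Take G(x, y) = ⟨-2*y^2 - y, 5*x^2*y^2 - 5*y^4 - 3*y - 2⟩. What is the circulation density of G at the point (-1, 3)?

-77

∂G₂/∂x = 10*x*y^2
∂G₁/∂y = -4*y - 1
Scalar curl = 10*x*y^2 + 4*y + 1
At (-1, 3): -77.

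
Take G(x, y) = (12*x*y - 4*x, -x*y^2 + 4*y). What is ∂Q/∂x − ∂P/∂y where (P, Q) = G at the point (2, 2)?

∂G₂/∂x = -y^2
∂G₁/∂y = 12*x
Scalar curl = -12*x - y^2
At (2, 2): -28.

-28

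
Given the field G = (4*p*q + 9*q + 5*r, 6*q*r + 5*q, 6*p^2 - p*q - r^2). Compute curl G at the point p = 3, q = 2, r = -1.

(∇×G)₁ = ∂G₃/∂q − ∂G₂/∂r = -p - 6*q
(∇×G)₂ = ∂G₁/∂r − ∂G₃/∂p = -12*p + q + 5
(∇×G)₃ = ∂G₂/∂p − ∂G₁/∂q = -4*p - 9
∇×G = (-p - 6*q, -12*p + q + 5, -4*p - 9)
At (3, 2, -1): (-15, -29, -21).

(-15, -29, -21)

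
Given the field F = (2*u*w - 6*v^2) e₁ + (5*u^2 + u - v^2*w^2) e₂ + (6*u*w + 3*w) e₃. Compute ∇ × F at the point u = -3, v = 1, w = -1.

(-2, 0, -17)

(∇×F)₁ = ∂F₃/∂v − ∂F₂/∂w = 2*v^2*w
(∇×F)₂ = ∂F₁/∂w − ∂F₃/∂u = 2*u - 6*w
(∇×F)₃ = ∂F₂/∂u − ∂F₁/∂v = 10*u + 12*v + 1
∇×F = (2*v^2*w, 2*u - 6*w, 10*u + 12*v + 1)
At (-3, 1, -1): (-2, 0, -17).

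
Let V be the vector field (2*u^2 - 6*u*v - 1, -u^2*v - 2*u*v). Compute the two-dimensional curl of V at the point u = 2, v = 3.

-6

∂V₂/∂u = -2*u*v - 2*v
∂V₁/∂v = -6*u
Scalar curl = -2*u*v + 6*u - 2*v
At (2, 3): -6.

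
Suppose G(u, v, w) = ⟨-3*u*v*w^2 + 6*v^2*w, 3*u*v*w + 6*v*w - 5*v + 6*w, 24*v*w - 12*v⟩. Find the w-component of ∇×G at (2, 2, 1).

-12

(∇×G)_3 = ∂G₂/∂u − ∂G₁/∂v
= 3*v*w − (-3*u*w^2 + 12*v*w)
= 3*u*w^2 - 9*v*w
At (2, 2, 1): -12.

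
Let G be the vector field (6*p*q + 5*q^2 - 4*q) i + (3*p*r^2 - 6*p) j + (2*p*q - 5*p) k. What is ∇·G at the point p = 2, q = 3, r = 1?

∂G₁/∂p = 6*q
∂G₂/∂q = 0
∂G₃/∂r = 0
∇·G = 6*q
At (2, 3, 1): 18.

18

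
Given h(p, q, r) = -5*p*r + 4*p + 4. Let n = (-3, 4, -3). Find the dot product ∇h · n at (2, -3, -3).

∂h/∂p = -5*r + 4
∂h/∂q = 0
∂h/∂r = -5*p
∇h at (2, -3, -3) = (19, 0, -10)
∇h · n = (19)(-3) + (0)(4) + (-10)(-3) = -27

-27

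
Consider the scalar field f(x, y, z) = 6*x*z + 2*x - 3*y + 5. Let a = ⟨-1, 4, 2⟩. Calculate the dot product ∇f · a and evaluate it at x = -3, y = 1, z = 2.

∂f/∂x = 6*z + 2
∂f/∂y = -3
∂f/∂z = 6*x
∇f at (-3, 1, 2) = (14, -3, -18)
∇f · a = (14)(-1) + (-3)(4) + (-18)(2) = -62

-62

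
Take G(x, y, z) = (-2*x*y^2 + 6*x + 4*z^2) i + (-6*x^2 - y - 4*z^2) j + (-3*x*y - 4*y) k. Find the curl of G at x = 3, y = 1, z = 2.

(∇×G)₁ = ∂G₃/∂y − ∂G₂/∂z = -3*x + 8*z - 4
(∇×G)₂ = ∂G₁/∂z − ∂G₃/∂x = 3*y + 8*z
(∇×G)₃ = ∂G₂/∂x − ∂G₁/∂y = 4*x*y - 12*x
∇×G = (-3*x + 8*z - 4, 3*y + 8*z, 4*x*y - 12*x)
At (3, 1, 2): (3, 19, -24).

(3, 19, -24)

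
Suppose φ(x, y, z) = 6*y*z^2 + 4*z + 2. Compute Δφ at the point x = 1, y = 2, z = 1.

∂²φ/∂x² = 0
∂²φ/∂y² = 0
∂²φ/∂z² = 12*y
∇²φ = 12*y
At (1, 2, 1): 24.

24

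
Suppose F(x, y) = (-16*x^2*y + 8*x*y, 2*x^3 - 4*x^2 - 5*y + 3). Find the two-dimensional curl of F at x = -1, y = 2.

∂F₂/∂x = 6*x^2 - 8*x
∂F₁/∂y = -16*x^2 + 8*x
Scalar curl = 22*x^2 - 16*x
At (-1, 2): 38.

38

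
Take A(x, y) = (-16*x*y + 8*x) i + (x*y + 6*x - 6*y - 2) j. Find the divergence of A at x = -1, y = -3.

∂A₁/∂x = -16*y + 8
∂A₂/∂y = x - 6
∇·A = x - 16*y + 2
At (-1, -3): 49.

49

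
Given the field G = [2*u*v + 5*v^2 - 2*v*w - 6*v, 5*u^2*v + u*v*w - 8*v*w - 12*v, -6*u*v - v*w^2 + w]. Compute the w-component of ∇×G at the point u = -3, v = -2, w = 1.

92

(∇×G)_3 = ∂G₂/∂u − ∂G₁/∂v
= 10*u*v + v*w − (2*u + 10*v - 2*w - 6)
= 10*u*v - 2*u + v*w - 10*v + 2*w + 6
At (-3, -2, 1): 92.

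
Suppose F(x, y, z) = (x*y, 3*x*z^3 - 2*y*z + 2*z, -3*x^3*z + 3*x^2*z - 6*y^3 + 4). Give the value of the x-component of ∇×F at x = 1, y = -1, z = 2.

-58

(∇×F)_1 = ∂F₃/∂y − ∂F₂/∂z
= -18*y^2 − (9*x*z^2 - 2*y + 2)
= -9*x*z^2 - 18*y^2 + 2*y - 2
At (1, -1, 2): -58.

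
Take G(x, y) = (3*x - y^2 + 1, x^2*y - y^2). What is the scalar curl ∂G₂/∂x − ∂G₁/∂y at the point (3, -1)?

∂G₂/∂x = 2*x*y
∂G₁/∂y = -2*y
Scalar curl = 2*x*y + 2*y
At (3, -1): -8.

-8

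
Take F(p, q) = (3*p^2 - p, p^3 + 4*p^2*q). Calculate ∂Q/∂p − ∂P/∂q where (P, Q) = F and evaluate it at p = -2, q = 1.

-4

∂F₂/∂p = 3*p^2 + 8*p*q
∂F₁/∂q = 0
Scalar curl = 3*p^2 + 8*p*q
At (-2, 1): -4.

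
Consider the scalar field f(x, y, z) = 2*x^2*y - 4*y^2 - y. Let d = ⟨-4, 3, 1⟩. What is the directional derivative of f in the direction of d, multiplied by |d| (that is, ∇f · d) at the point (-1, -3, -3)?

∂f/∂x = 4*x*y
∂f/∂y = 2*x^2 - 8*y - 1
∂f/∂z = 0
∇f at (-1, -3, -3) = (12, 25, 0)
∇f · d = (12)(-4) + (25)(3) + (0)(1) = 27

27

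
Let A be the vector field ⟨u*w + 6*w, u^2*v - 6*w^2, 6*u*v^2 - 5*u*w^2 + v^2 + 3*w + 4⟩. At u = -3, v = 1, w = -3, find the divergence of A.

∂A₁/∂u = w
∂A₂/∂v = u^2
∂A₃/∂w = -10*u*w + 3
∇·A = u^2 - 10*u*w + w + 3
At (-3, 1, -3): -81.

-81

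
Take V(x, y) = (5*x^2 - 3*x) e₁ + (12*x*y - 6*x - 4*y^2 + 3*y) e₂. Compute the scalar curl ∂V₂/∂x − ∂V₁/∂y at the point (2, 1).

∂V₂/∂x = 12*y - 6
∂V₁/∂y = 0
Scalar curl = 12*y - 6
At (2, 1): 6.

6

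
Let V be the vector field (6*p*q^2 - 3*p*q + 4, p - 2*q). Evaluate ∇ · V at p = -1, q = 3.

43

∂V₁/∂p = 6*q^2 - 3*q
∂V₂/∂q = -2
∇·V = 6*q^2 - 3*q - 2
At (-1, 3): 43.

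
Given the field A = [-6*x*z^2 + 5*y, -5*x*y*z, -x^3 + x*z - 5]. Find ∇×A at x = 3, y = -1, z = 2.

(∇×A)₁ = ∂A₃/∂y − ∂A₂/∂z = 5*x*y
(∇×A)₂ = ∂A₁/∂z − ∂A₃/∂x = 3*x^2 - 12*x*z - z
(∇×A)₃ = ∂A₂/∂x − ∂A₁/∂y = -5*y*z - 5
∇×A = (5*x*y, 3*x^2 - 12*x*z - z, -5*y*z - 5)
At (3, -1, 2): (-15, -47, 5).

(-15, -47, 5)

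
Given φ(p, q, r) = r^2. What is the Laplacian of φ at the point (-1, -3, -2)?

2

∂²φ/∂p² = 0
∂²φ/∂q² = 0
∂²φ/∂r² = 2
∇²φ = 2
At (-1, -3, -2): 2.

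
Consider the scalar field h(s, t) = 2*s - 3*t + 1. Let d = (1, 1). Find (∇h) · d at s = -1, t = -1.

-1

∂h/∂s = 2
∂h/∂t = -3
∇h at (-1, -1) = (2, -3)
∇h · d = (2)(1) + (-3)(1) = -1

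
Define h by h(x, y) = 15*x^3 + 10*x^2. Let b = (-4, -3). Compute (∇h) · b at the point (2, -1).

-880

∂h/∂x = 45*x^2 + 20*x
∂h/∂y = 0
∇h at (2, -1) = (220, 0)
∇h · b = (220)(-4) + (0)(-3) = -880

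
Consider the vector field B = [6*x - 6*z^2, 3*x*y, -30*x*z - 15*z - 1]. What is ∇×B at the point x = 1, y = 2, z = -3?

(0, -54, 6)

(∇×B)₁ = ∂B₃/∂y − ∂B₂/∂z = 0
(∇×B)₂ = ∂B₁/∂z − ∂B₃/∂x = 18*z
(∇×B)₃ = ∂B₂/∂x − ∂B₁/∂y = 3*y
∇×B = (0, 18*z, 3*y)
At (1, 2, -3): (0, -54, 6).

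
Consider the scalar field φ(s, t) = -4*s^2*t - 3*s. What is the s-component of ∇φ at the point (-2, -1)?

(∇φ)_1 = ∂φ/∂s = -8*s*t - 3
At (-2, -1): -19.

-19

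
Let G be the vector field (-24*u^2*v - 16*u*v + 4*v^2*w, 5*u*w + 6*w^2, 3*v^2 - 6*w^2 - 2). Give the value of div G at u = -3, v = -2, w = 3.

-292

∂G₁/∂u = -48*u*v - 16*v
∂G₂/∂v = 0
∂G₃/∂w = -12*w
∇·G = -48*u*v - 16*v - 12*w
At (-3, -2, 3): -292.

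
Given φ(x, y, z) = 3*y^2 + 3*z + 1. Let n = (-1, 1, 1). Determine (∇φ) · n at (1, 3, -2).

∂φ/∂x = 0
∂φ/∂y = 6*y
∂φ/∂z = 3
∇φ at (1, 3, -2) = (0, 18, 3)
∇φ · n = (0)(-1) + (18)(1) + (3)(1) = 21

21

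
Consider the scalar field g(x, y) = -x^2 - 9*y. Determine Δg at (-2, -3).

-2

∂²g/∂x² = -2
∂²g/∂y² = 0
∇²g = -2
At (-2, -3): -2.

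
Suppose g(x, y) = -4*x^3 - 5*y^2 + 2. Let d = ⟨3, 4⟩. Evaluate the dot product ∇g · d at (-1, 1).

-76

∂g/∂x = -12*x^2
∂g/∂y = -10*y
∇g at (-1, 1) = (-12, -10)
∇g · d = (-12)(3) + (-10)(4) = -76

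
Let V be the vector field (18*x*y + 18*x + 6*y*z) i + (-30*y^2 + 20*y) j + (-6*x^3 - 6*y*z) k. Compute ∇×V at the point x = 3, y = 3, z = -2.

(12, 180, -42)

(∇×V)₁ = ∂V₃/∂y − ∂V₂/∂z = -6*z
(∇×V)₂ = ∂V₁/∂z − ∂V₃/∂x = 18*x^2 + 6*y
(∇×V)₃ = ∂V₂/∂x − ∂V₁/∂y = -18*x - 6*z
∇×V = (-6*z, 18*x^2 + 6*y, -18*x - 6*z)
At (3, 3, -2): (12, 180, -42).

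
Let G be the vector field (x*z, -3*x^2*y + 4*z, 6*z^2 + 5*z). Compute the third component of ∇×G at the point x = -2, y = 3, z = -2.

36

(∇×G)_3 = ∂G₂/∂x − ∂G₁/∂y
= -6*x*y − (0)
= -6*x*y
At (-2, 3, -2): 36.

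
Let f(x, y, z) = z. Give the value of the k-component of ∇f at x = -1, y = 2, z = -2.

1

(∇f)_3 = ∂f/∂z = 1
At (-1, 2, -2): 1.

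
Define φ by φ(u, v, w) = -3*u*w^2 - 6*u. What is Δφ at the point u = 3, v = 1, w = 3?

-18

∂²φ/∂u² = 0
∂²φ/∂v² = 0
∂²φ/∂w² = -6*u
∇²φ = -6*u
At (3, 1, 3): -18.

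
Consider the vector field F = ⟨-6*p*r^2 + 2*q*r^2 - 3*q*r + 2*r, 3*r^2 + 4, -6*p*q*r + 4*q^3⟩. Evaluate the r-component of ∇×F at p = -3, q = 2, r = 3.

(∇×F)_3 = ∂F₂/∂p − ∂F₁/∂q
= 0 − (2*r^2 - 3*r)
= -2*r^2 + 3*r
At (-3, 2, 3): -9.

-9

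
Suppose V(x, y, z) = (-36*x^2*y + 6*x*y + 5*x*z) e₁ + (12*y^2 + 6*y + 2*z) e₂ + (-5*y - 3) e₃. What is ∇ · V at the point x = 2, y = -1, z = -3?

105

∂V₁/∂x = -72*x*y + 6*y + 5*z
∂V₂/∂y = 24*y + 6
∂V₃/∂z = 0
∇·V = -72*x*y + 30*y + 5*z + 6
At (2, -1, -3): 105.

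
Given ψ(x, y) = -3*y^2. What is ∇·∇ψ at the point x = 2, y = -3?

∂²ψ/∂x² = 0
∂²ψ/∂y² = -6
∇²ψ = -6
At (2, -3): -6.

-6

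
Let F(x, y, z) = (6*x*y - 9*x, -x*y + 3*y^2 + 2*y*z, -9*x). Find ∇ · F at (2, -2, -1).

-37

∂F₁/∂x = 6*y - 9
∂F₂/∂y = -x + 6*y + 2*z
∂F₃/∂z = 0
∇·F = -x + 12*y + 2*z - 9
At (2, -2, -1): -37.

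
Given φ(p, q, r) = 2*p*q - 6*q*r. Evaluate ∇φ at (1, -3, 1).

(-6, -4, 18)

∂φ/∂p = 2*q
∂φ/∂q = 2*p - 6*r
∂φ/∂r = -6*q
∇φ = (2*q, 2*p - 6*r, -6*q)
At (1, -3, 1): (-6, -4, 18).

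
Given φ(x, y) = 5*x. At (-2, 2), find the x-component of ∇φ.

5

(∇φ)_1 = ∂φ/∂x = 5
At (-2, 2): 5.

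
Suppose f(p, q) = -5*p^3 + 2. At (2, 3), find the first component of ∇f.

-60

(∇f)_1 = ∂f/∂p = -15*p^2
At (2, 3): -60.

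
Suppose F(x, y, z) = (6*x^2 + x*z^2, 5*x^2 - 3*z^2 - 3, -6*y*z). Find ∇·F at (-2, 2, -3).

∂F₁/∂x = 12*x + z^2
∂F₂/∂y = 0
∂F₃/∂z = -6*y
∇·F = 12*x - 6*y + z^2
At (-2, 2, -3): -27.

-27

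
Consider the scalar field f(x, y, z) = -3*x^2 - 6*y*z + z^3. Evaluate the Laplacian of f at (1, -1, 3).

∂²f/∂x² = -6
∂²f/∂y² = 0
∂²f/∂z² = 6*z
∇²f = 6*z - 6
At (1, -1, 3): 12.

12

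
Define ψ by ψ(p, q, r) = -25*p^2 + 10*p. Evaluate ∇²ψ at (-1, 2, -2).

-50

∂²ψ/∂p² = -50
∂²ψ/∂q² = 0
∂²ψ/∂r² = 0
∇²ψ = -50
At (-1, 2, -2): -50.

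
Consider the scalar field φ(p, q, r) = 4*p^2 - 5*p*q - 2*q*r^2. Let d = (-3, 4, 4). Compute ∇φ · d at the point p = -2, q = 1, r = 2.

∂φ/∂p = 8*p - 5*q
∂φ/∂q = -5*p - 2*r^2
∂φ/∂r = -4*q*r
∇φ at (-2, 1, 2) = (-21, 2, -8)
∇φ · d = (-21)(-3) + (2)(4) + (-8)(4) = 39

39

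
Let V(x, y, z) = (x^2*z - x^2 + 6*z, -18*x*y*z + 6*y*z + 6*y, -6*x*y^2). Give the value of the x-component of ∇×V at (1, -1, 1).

0

(∇×V)_1 = ∂V₃/∂y − ∂V₂/∂z
= -12*x*y − (-18*x*y + 6*y)
= 6*x*y - 6*y
At (1, -1, 1): 0.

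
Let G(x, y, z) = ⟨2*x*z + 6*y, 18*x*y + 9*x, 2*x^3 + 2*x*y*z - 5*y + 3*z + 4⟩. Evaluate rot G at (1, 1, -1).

(-7, -2, 21)

(∇×G)₁ = ∂G₃/∂y − ∂G₂/∂z = 2*x*z - 5
(∇×G)₂ = ∂G₁/∂z − ∂G₃/∂x = -6*x^2 + 2*x - 2*y*z
(∇×G)₃ = ∂G₂/∂x − ∂G₁/∂y = 18*y + 3
∇×G = (2*x*z - 5, -6*x^2 + 2*x - 2*y*z, 18*y + 3)
At (1, 1, -1): (-7, -2, 21).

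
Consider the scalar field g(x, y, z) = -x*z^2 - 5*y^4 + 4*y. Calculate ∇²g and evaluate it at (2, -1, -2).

∂²g/∂x² = 0
∂²g/∂y² = -60*y^2
∂²g/∂z² = -2*x
∇²g = -2*x - 60*y^2
At (2, -1, -2): -64.

-64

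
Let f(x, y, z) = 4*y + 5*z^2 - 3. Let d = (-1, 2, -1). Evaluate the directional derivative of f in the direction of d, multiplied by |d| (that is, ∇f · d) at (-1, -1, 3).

∂f/∂x = 0
∂f/∂y = 4
∂f/∂z = 10*z
∇f at (-1, -1, 3) = (0, 4, 30)
∇f · d = (0)(-1) + (4)(2) + (30)(-1) = -22

-22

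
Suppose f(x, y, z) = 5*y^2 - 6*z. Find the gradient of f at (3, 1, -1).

(0, 10, -6)

∂f/∂x = 0
∂f/∂y = 10*y
∂f/∂z = -6
∇f = (0, 10*y, -6)
At (3, 1, -1): (0, 10, -6).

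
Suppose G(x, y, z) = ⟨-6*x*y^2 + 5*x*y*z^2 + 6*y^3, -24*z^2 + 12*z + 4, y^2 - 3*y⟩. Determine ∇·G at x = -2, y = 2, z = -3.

∂G₁/∂x = -6*y^2 + 5*y*z^2
∂G₂/∂y = 0
∂G₃/∂z = 0
∇·G = -6*y^2 + 5*y*z^2
At (-2, 2, -3): 66.

66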